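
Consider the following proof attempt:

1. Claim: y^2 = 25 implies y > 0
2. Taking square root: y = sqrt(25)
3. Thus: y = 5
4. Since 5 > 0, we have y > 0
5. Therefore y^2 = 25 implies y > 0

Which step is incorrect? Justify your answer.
Step 2: Taking square root: y = sqrt(25)

Step 2 takes the square root and assumes the positive root only. The equation y^2 = 25 actually has two solutions: y = 5 and y = -5. The proof silently assumes y > 0 without justification, then uses this assumption to conclude y > 0, which is circular. The counterexample y = -5 shows the claim is false.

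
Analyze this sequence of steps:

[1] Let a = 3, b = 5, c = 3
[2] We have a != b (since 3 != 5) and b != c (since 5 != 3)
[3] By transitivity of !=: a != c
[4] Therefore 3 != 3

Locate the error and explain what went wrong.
Step 3: By transitivity of !=: a != c

Step 3 incorrectly applies transitivity to the '!=' relation. Transitivity states: if a R b and b R c, then a R c. However, '!=' is not transitive. Counterexample: 3 != 5 and 5 != 3, but 3 = 3 (both equal 3). Transitivity holds for relations like <, <=, =, but not for !=.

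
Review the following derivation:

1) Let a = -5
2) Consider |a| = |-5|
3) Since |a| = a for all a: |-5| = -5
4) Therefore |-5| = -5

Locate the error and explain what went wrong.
Step 3: Since |a| = a for all a: |-5| = -5

Step 3 incorrectly states that |a| = a for all a. The correct definition is |a| = a when a >= 0, and |a| = -a when a < 0. Since -5 < 0, we have |-5| = -(-5) = 5, not -5.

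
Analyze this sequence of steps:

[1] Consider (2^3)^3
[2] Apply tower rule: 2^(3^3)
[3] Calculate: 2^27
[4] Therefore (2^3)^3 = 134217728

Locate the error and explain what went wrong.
Step 2: Apply tower rule: 2^(3^3)

Step 2 incorrectly states that (a^b)^c = a^(b^c). The correct rule is (a^b)^c = a^(b×c). The actual value is (2^3)^3 = 2^9 = 512, not 2^27 = 134217728.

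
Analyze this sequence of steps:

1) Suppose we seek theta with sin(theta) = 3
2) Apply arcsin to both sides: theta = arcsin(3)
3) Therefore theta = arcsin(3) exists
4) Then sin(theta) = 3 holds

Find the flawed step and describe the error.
Step 2: Apply arcsin to both sides: theta = arcsin(3)

Step 2 applies arcsin to 3. However, arcsin(x) is only defined for x in [-1, 1] because sin(theta) can only produce values in that range. Since |3| > 1, arcsin(3) is undefined. There is no angle whose sine equals 3.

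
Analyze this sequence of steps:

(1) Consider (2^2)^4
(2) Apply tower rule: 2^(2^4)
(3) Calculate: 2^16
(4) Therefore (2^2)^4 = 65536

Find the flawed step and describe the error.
Step 2: Apply tower rule: 2^(2^4)

Step 2 incorrectly states that (a^b)^c = a^(b^c). The correct rule is (a^b)^c = a^(b×c). The actual value is (2^2)^4 = 2^8 = 256, not 2^16 = 65536.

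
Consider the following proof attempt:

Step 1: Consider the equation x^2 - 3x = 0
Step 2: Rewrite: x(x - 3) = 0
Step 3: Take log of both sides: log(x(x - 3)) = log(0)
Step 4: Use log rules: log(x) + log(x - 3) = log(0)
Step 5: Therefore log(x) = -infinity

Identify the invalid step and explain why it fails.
Step 3: Take log of both sides: log(x(x - 3)) = log(0)

Step 3 takes the logarithm of both sides, resulting in log(0) on the right side. The logarithm is only defined for positive numbers; log(0) is undefined (approaches negative infinity). This operation is invalid.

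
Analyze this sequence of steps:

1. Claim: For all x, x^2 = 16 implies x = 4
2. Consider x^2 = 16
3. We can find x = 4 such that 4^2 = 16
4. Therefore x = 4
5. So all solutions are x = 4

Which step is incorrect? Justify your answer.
Step 4: Therefore x = 4

Step 4 incorrectly concludes that x = 4 is the only solution. The proof shows that x = 4 is A solution (existence), but does not show it is the ONLY solution (uniqueness). In fact, x = -4 is also a solution since (-4)^2 = 16. Finding one solution doesn't prove there are no others.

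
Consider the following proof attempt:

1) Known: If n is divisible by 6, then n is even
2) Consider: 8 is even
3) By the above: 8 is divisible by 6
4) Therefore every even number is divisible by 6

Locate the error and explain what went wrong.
Step 3: By the above: 8 is divisible by 6

Step 3 commits the fallacy of affirming the consequent. The known fact 'divisible by 6 → even' does NOT imply 'even → divisible by 6'. That would be the converse, which is false. For example, 8 is even but 8 ÷ 6 = 1.33, which is not an integer.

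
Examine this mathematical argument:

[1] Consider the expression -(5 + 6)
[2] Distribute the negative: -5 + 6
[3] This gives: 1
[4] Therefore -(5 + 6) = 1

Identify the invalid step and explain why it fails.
Step 2: Distribute the negative: -5 + 6

Step 2 incorrectly distributes the negative sign. The correct distribution is -(5 + 6) = -5 - 6 = -11. The negative must be applied to both terms, not just the first. The error treats -(5 + 6) as -5 + 6, which equals 1 instead of -11.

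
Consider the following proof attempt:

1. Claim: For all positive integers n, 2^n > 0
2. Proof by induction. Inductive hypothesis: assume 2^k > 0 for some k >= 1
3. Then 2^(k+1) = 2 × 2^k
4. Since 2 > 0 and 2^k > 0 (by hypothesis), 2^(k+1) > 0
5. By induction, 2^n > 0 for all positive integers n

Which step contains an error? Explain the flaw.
Step 5: By induction, 2^n > 0 for all positive integers n

Step 5 concludes the proof by induction, but no base case was ever established. A valid induction proof requires: (1) a base case proving 2^1 > 0, and (2) an inductive step showing IF 2^k > 0 THEN 2^(k+1) > 0. Steps 2-4 correctly establish the inductive step, but without the base case the conclusion in step 5 does not follow.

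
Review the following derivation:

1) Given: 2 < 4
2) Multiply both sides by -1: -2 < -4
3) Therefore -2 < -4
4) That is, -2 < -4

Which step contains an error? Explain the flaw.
Step 2: Multiply both sides by -1: -2 < -4

Step 2 multiplies both sides by -1 but fails to reverse the inequality sign. When multiplying (or dividing) an inequality by a negative number, the direction must be reversed. Since 2 < 4, we should get -2 > -4, i.e., -2 > -4.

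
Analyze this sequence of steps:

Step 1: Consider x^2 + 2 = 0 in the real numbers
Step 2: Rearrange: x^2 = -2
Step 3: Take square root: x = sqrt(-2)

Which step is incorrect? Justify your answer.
Step 3: Take square root: x = sqrt(-2)

Step 3 takes the square root of -2, which is negative. In the real number system, the square root of a negative number is undefined. The equation x^2 + 2 = 0 has no real solutions. Square roots of negative numbers only exist in the complex numbers.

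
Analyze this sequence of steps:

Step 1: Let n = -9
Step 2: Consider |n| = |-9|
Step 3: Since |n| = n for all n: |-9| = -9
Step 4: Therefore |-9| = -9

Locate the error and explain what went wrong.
Step 3: Since |n| = n for all n: |-9| = -9

Step 3 incorrectly states that |n| = n for all n. The correct definition is |n| = n when n >= 0, and |n| = -n when n < 0. Since -9 < 0, we have |-9| = -(-9) = 9, not -9.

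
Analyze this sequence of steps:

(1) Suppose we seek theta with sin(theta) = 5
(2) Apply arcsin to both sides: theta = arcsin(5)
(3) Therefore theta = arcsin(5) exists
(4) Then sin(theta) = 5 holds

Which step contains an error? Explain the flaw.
Step 2: Apply arcsin to both sides: theta = arcsin(5)

Step 2 applies arcsin to 5. However, arcsin(x) is only defined for x in [-1, 1] because sin(theta) can only produce values in that range. Since |5| > 1, arcsin(5) is undefined. There is no angle whose sine equals 5.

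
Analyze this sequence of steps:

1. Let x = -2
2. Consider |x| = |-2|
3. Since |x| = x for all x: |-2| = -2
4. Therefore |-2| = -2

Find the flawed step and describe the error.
Step 3: Since |x| = x for all x: |-2| = -2

Step 3 incorrectly states that |x| = x for all x. The correct definition is |x| = x when x >= 0, and |x| = -x when x < 0. Since -2 < 0, we have |-2| = -(-2) = 2, not -2.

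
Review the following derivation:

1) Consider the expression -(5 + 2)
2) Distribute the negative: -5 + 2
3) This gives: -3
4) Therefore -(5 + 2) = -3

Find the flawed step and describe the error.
Step 2: Distribute the negative: -5 + 2

Step 2 incorrectly distributes the negative sign. The correct distribution is -(5 + 2) = -5 - 2 = -7. The negative must be applied to both terms, not just the first. The error treats -(5 + 2) as -5 + 2, which equals -3 instead of -7.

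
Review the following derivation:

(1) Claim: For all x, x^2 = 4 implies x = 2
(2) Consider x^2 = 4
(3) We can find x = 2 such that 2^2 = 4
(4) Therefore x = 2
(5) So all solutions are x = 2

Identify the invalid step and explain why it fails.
Step 4: Therefore x = 2

Step 4 incorrectly concludes that x = 2 is the only solution. The proof shows that x = 2 is A solution (existence), but does not show it is the ONLY solution (uniqueness). In fact, x = -2 is also a solution since (-2)^2 = 4. Finding one solution doesn't prove there are no others.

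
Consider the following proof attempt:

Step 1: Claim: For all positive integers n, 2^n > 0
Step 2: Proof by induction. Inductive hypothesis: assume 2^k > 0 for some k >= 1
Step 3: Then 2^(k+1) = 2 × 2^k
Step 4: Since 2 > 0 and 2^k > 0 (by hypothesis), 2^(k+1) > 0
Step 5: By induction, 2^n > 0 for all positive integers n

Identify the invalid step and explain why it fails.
Step 5: By induction, 2^n > 0 for all positive integers n

Step 5 concludes the proof by induction, but no base case was ever established. A valid induction proof requires: (1) a base case proving 2^1 > 0, and (2) an inductive step showing IF 2^k > 0 THEN 2^(k+1) > 0. Steps 2-4 correctly establish the inductive step, but without the base case the conclusion in step 5 does not follow.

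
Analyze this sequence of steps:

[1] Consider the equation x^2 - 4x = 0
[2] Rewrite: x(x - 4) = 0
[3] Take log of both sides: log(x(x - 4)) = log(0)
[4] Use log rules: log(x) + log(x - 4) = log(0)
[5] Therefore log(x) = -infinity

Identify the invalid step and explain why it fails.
Step 3: Take log of both sides: log(x(x - 4)) = log(0)

Step 3 takes the logarithm of both sides, resulting in log(0) on the right side. The logarithm is only defined for positive numbers; log(0) is undefined (approaches negative infinity). This operation is invalid.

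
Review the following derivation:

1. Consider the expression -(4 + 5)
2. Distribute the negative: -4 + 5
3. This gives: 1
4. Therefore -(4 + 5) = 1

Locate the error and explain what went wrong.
Step 2: Distribute the negative: -4 + 5

Step 2 incorrectly distributes the negative sign. The correct distribution is -(4 + 5) = -4 - 5 = -9. The negative must be applied to both terms, not just the first. The error treats -(4 + 5) as -4 + 5, which equals 1 instead of -9.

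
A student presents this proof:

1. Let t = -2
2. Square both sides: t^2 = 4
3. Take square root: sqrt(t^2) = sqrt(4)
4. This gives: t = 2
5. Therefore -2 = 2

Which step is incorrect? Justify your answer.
Step 4: This gives: t = 2

Step 4 incorrectly states that sqrt(t^2) = t. The correct identity is sqrt(t^2) = |t|. Since t = -2 < 0, we have sqrt(t^2) = |-2| = 2, not t = -2.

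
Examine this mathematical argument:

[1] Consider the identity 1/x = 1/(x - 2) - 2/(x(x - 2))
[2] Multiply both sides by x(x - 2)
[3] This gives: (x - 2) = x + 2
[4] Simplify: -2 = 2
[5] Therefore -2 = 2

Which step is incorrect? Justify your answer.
Step 3: This gives: (x - 2) = x + 2

Step 3 makes a sign error when clearing denominators. Multiplying -2/(x(x - 2)) by x(x - 2) gives -2, not +2. The correct result is (x - 2) = x - 2, which is trivially true, not (x - 2) = x + 2. (Step 1 is a valid identity: 1/(x - 2) - 2/(x(x - 2)) = (x - 2)/(x(x - 2)) = 1/x.)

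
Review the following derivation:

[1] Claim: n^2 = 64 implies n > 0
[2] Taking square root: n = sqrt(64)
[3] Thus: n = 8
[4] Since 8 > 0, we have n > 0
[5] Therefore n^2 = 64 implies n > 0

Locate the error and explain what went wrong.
Step 2: Taking square root: n = sqrt(64)

Step 2 takes the square root and assumes the positive root only. The equation n^2 = 64 actually has two solutions: n = 8 and n = -8. The proof silently assumes n > 0 without justification, then uses this assumption to conclude n > 0, which is circular. The counterexample n = -8 shows the claim is false.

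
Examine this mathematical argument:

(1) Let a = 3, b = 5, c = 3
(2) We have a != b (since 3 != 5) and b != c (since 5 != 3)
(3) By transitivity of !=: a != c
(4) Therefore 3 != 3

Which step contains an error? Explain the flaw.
Step 3: By transitivity of !=: a != c

Step 3 incorrectly applies transitivity to the '!=' relation. Transitivity states: if a R b and b R c, then a R c. However, '!=' is not transitive. Counterexample: 3 != 5 and 5 != 3, but 3 = 3 (both equal 3). Transitivity holds for relations like <, <=, =, but not for !=.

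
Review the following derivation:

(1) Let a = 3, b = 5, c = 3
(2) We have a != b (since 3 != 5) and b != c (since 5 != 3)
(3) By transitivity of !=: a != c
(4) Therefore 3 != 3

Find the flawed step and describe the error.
Step 3: By transitivity of !=: a != c

Step 3 incorrectly applies transitivity to the '!=' relation. Transitivity states: if a R b and b R c, then a R c. However, '!=' is not transitive. Counterexample: 3 != 5 and 5 != 3, but 3 = 3 (both equal 3). Transitivity holds for relations like <, <=, =, but not for !=.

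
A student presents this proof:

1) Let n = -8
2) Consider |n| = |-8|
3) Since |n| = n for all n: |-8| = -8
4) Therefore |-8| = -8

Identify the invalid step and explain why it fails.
Step 3: Since |n| = n for all n: |-8| = -8

Step 3 incorrectly states that |n| = n for all n. The correct definition is |n| = n when n >= 0, and |n| = -n when n < 0. Since -8 < 0, we have |-8| = -(-8) = 8, not -8.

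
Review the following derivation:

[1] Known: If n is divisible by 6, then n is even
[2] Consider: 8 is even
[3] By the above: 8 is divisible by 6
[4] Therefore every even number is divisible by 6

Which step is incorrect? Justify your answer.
Step 3: By the above: 8 is divisible by 6

Step 3 commits the fallacy of affirming the consequent. The known fact 'divisible by 6 → even' does NOT imply 'even → divisible by 6'. That would be the converse, which is false. For example, 8 is even but 8 ÷ 6 = 1.33, which is not an integer.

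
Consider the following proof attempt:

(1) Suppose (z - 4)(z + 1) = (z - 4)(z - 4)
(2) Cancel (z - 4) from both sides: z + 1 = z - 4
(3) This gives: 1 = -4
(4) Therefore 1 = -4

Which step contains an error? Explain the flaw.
Step 2: Cancel (z - 4) from both sides: z + 1 = z - 4

Step 2 cancels (z - 4) from both sides. This is only valid if (z - 4) ≠ 0, i.e., z ≠ 4. When z = 4, both sides equal zero regardless of the other factors. The correct approach requires considering z = 4 as a separate case.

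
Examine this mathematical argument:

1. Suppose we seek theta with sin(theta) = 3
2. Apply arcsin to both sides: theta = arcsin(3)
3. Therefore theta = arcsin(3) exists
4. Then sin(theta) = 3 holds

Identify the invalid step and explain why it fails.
Step 2: Apply arcsin to both sides: theta = arcsin(3)

Step 2 applies arcsin to 3. However, arcsin(x) is only defined for x in [-1, 1] because sin(theta) can only produce values in that range. Since |3| > 1, arcsin(3) is undefined. There is no angle whose sine equals 3.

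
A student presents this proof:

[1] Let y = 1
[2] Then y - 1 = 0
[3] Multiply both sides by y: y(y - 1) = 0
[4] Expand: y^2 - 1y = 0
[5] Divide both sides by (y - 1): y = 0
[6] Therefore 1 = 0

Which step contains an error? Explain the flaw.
Step 5: Divide both sides by (y - 1): y = 0

Step 5 divides both sides by (y - 1). However, since y = 1, we have (y - 1) = 0. Division by zero is undefined, making this step invalid.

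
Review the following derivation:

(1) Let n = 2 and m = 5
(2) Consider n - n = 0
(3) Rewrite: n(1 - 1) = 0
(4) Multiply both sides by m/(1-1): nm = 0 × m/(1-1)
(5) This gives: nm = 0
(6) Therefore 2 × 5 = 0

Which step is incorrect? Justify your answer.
Step 4: Multiply both sides by m/(1-1): nm = 0 × m/(1-1)

Step 4 multiplies both sides by m/(1-1). However, 1-1 = 0, so this is multiplication by m/0, which is undefined. We cannot multiply by an undefined expression.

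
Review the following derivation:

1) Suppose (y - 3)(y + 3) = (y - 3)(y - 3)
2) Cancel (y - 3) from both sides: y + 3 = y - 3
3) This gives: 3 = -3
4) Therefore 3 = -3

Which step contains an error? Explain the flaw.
Step 2: Cancel (y - 3) from both sides: y + 3 = y - 3

Step 2 cancels (y - 3) from both sides. This is only valid if (y - 3) ≠ 0, i.e., y ≠ 3. When y = 3, both sides equal zero regardless of the other factors. The correct approach requires considering y = 3 as a separate case.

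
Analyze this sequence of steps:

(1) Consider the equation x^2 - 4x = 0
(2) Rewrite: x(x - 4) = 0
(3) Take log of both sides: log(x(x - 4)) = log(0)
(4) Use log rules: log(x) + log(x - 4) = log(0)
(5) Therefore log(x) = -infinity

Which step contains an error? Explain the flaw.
Step 3: Take log of both sides: log(x(x - 4)) = log(0)

Step 3 takes the logarithm of both sides, resulting in log(0) on the right side. The logarithm is only defined for positive numbers; log(0) is undefined (approaches negative infinity). This operation is invalid.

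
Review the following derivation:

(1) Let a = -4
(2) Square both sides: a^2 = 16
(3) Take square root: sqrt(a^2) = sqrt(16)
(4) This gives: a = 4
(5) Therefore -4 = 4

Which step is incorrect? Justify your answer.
Step 4: This gives: a = 4

Step 4 incorrectly states that sqrt(a^2) = a. The correct identity is sqrt(a^2) = |a|. Since a = -4 < 0, we have sqrt(a^2) = |-4| = 4, not a = -4.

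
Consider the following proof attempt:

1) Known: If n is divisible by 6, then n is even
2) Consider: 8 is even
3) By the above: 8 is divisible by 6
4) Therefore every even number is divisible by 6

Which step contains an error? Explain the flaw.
Step 3: By the above: 8 is divisible by 6

Step 3 commits the fallacy of affirming the consequent. The known fact 'divisible by 6 → even' does NOT imply 'even → divisible by 6'. That would be the converse, which is false. For example, 8 is even but 8 ÷ 6 = 1.33, which is not an integer.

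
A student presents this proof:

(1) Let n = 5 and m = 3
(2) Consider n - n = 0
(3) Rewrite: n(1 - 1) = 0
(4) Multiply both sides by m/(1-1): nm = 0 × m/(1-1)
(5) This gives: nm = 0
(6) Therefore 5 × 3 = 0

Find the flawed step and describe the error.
Step 4: Multiply both sides by m/(1-1): nm = 0 × m/(1-1)

Step 4 multiplies both sides by m/(1-1). However, 1-1 = 0, so this is multiplication by m/0, which is undefined. We cannot multiply by an undefined expression.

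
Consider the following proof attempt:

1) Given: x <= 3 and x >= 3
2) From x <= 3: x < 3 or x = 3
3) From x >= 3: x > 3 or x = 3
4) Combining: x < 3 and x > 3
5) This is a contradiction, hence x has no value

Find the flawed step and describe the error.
Step 4: Combining: x < 3 and x > 3

Step 4 incorrectly combines the conditions. From x <= 3 and x >= 3, the intersection is x = 3. The error treats the 'or' cases as 'and' requirements. The correct conclusion is that x = 3 is the unique solution, not that no solution exists.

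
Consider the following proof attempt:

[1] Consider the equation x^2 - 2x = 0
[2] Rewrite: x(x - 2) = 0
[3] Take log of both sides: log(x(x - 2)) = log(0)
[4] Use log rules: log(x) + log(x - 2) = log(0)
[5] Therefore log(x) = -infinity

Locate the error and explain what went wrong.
Step 3: Take log of both sides: log(x(x - 2)) = log(0)

Step 3 takes the logarithm of both sides, resulting in log(0) on the right side. The logarithm is only defined for positive numbers; log(0) is undefined (approaches negative infinity). This operation is invalid.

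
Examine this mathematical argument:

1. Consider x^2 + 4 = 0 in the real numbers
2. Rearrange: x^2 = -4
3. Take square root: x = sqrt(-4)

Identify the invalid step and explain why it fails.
Step 3: Take square root: x = sqrt(-4)

Step 3 takes the square root of -4, which is negative. In the real number system, the square root of a negative number is undefined. The equation x^2 + 4 = 0 has no real solutions. Square roots of negative numbers only exist in the complex numbers.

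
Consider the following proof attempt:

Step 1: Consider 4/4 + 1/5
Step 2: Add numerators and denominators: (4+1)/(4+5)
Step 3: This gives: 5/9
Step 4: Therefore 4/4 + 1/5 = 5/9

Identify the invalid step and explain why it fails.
Step 2: Add numerators and denominators: (4+1)/(4+5)

Step 2 incorrectly adds fractions by separately adding numerators and denominators. This is wrong. The correct method requires a common denominator: 4/4 + 1/5 = (4×5 + 1×4)/(4×5) = 24/20 = 6/5. The method used gives 5/9, which is different.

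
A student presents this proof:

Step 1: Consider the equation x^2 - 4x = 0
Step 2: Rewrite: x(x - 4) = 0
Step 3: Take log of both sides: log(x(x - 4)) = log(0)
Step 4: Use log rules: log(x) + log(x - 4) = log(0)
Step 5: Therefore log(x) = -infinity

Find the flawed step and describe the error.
Step 3: Take log of both sides: log(x(x - 4)) = log(0)

Step 3 takes the logarithm of both sides, resulting in log(0) on the right side. The logarithm is only defined for positive numbers; log(0) is undefined (approaches negative infinity). This operation is invalid.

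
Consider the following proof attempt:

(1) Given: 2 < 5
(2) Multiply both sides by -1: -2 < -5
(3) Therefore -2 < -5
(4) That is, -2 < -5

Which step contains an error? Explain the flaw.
Step 2: Multiply both sides by -1: -2 < -5

Step 2 multiplies both sides by -1 but fails to reverse the inequality sign. When multiplying (or dividing) an inequality by a negative number, the direction must be reversed. Since 2 < 5, we should get -2 > -5, i.e., -2 > -5.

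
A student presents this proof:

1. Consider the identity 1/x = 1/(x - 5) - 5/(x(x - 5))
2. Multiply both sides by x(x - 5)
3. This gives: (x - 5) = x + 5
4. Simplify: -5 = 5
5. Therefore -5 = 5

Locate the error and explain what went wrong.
Step 3: This gives: (x - 5) = x + 5

Step 3 makes a sign error when clearing denominators. Multiplying -5/(x(x - 5)) by x(x - 5) gives -5, not +5. The correct result is (x - 5) = x - 5, which is trivially true, not (x - 5) = x + 5. (Step 1 is a valid identity: 1/(x - 5) - 5/(x(x - 5)) = (x - 5)/(x(x - 5)) = 1/x.)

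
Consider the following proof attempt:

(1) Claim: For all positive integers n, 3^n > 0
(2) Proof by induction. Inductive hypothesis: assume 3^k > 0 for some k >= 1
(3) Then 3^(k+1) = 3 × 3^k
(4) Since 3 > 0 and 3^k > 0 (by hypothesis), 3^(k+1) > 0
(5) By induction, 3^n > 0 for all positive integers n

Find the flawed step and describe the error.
Step 5: By induction, 3^n > 0 for all positive integers n

Step 5 concludes the proof by induction, but no base case was ever established. A valid induction proof requires: (1) a base case proving 3^1 > 0, and (2) an inductive step showing IF 3^k > 0 THEN 3^(k+1) > 0. Steps 2-4 correctly establish the inductive step, but without the base case the conclusion in step 5 does not follow.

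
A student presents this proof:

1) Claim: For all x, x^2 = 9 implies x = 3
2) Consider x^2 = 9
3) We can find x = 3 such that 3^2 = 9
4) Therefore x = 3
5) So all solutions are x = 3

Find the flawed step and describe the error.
Step 4: Therefore x = 3

Step 4 incorrectly concludes that x = 3 is the only solution. The proof shows that x = 3 is A solution (existence), but does not show it is the ONLY solution (uniqueness). In fact, x = -3 is also a solution since (-3)^2 = 9. Finding one solution doesn't prove there are no others.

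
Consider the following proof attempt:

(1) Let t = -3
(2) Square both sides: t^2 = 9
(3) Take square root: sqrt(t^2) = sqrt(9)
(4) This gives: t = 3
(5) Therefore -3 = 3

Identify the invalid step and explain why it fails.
Step 4: This gives: t = 3

Step 4 incorrectly states that sqrt(t^2) = t. The correct identity is sqrt(t^2) = |t|. Since t = -3 < 0, we have sqrt(t^2) = |-3| = 3, not t = -3.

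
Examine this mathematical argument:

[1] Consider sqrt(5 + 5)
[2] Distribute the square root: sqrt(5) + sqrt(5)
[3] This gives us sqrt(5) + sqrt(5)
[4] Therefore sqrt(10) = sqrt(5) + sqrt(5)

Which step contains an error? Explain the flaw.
Step 2: Distribute the square root: sqrt(5) + sqrt(5)

Step 2 incorrectly 'distributes' the square root over addition. The square root function does not distribute: sqrt(a + b) ≠ sqrt(a) + sqrt(b). In fact, sqrt(5 + 5) = sqrt(10) ≈ 3.1623, while sqrt(5) + sqrt(5) ≈ 4.4721.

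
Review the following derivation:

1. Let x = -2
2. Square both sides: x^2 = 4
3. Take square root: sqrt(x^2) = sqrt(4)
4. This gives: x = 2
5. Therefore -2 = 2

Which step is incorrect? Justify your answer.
Step 4: This gives: x = 2

Step 4 incorrectly states that sqrt(x^2) = x. The correct identity is sqrt(x^2) = |x|. Since x = -2 < 0, we have sqrt(x^2) = |-2| = 2, not x = -2.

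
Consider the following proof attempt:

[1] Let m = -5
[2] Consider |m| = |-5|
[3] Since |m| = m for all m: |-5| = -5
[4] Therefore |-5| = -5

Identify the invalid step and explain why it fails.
Step 3: Since |m| = m for all m: |-5| = -5

Step 3 incorrectly states that |m| = m for all m. The correct definition is |m| = m when m >= 0, and |m| = -m when m < 0. Since -5 < 0, we have |-5| = -(-5) = 5, not -5.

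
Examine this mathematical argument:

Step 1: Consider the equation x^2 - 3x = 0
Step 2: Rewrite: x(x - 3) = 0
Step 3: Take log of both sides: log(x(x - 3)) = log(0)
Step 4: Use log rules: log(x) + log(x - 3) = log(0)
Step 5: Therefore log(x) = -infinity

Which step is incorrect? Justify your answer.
Step 3: Take log of both sides: log(x(x - 3)) = log(0)

Step 3 takes the logarithm of both sides, resulting in log(0) on the right side. The logarithm is only defined for positive numbers; log(0) is undefined (approaches negative infinity). This operation is invalid.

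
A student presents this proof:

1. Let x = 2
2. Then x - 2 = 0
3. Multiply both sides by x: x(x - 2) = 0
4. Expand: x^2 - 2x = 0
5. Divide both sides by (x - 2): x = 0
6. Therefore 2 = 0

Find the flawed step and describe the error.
Step 5: Divide both sides by (x - 2): x = 0

Step 5 divides both sides by (x - 2). However, since x = 2, we have (x - 2) = 0. Division by zero is undefined, making this step invalid.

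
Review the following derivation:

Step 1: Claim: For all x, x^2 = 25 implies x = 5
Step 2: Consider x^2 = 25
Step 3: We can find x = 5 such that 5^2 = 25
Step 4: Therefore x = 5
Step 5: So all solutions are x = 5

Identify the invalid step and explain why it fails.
Step 4: Therefore x = 5

Step 4 incorrectly concludes that x = 5 is the only solution. The proof shows that x = 5 is A solution (existence), but does not show it is the ONLY solution (uniqueness). In fact, x = -5 is also a solution since (-5)^2 = 25. Finding one solution doesn't prove there are no others.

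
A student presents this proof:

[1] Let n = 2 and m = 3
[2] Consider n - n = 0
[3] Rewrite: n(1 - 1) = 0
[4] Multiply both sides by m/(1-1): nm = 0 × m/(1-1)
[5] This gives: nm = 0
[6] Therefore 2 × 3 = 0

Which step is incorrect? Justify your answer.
Step 4: Multiply both sides by m/(1-1): nm = 0 × m/(1-1)

Step 4 multiplies both sides by m/(1-1). However, 1-1 = 0, so this is multiplication by m/0, which is undefined. We cannot multiply by an undefined expression.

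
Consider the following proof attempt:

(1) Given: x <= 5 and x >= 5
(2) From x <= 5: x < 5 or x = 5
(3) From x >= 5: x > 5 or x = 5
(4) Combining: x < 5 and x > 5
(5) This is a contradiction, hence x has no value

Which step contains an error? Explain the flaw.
Step 4: Combining: x < 5 and x > 5

Step 4 incorrectly combines the conditions. From x <= 5 and x >= 5, the intersection is x = 5. The error treats the 'or' cases as 'and' requirements. The correct conclusion is that x = 5 is the unique solution, not that no solution exists.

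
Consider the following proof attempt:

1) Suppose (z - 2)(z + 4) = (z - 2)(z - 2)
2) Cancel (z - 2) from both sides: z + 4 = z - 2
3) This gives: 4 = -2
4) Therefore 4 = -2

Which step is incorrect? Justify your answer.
Step 2: Cancel (z - 2) from both sides: z + 4 = z - 2

Step 2 cancels (z - 2) from both sides. This is only valid if (z - 2) ≠ 0, i.e., z ≠ 2. When z = 2, both sides equal zero regardless of the other factors. The correct approach requires considering z = 2 as a separate case.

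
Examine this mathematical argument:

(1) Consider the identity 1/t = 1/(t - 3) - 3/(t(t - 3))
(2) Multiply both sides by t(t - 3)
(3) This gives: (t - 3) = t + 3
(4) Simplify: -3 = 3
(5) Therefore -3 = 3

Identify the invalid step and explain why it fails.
Step 3: This gives: (t - 3) = t + 3

Step 3 makes a sign error when clearing denominators. Multiplying -3/(t(t - 3)) by t(t - 3) gives -3, not +3. The correct result is (t - 3) = t - 3, which is trivially true, not (t - 3) = t + 3. (Step 1 is a valid identity: 1/(t - 3) - 3/(t(t - 3)) = (t - 3)/(t(t - 3)) = 1/t.)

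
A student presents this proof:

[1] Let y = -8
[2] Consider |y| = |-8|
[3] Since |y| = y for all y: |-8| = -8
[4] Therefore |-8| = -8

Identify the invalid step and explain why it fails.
Step 3: Since |y| = y for all y: |-8| = -8

Step 3 incorrectly states that |y| = y for all y. The correct definition is |y| = y when y >= 0, and |y| = -y when y < 0. Since -8 < 0, we have |-8| = -(-8) = 8, not -8.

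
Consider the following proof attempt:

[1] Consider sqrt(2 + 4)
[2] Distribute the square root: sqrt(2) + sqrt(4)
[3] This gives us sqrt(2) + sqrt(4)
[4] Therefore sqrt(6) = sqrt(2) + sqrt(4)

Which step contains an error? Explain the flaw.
Step 2: Distribute the square root: sqrt(2) + sqrt(4)

Step 2 incorrectly 'distributes' the square root over addition. The square root function does not distribute: sqrt(a + b) ≠ sqrt(a) + sqrt(b). In fact, sqrt(2 + 4) = sqrt(6) ≈ 2.4495, while sqrt(2) + sqrt(4) ≈ 3.4142.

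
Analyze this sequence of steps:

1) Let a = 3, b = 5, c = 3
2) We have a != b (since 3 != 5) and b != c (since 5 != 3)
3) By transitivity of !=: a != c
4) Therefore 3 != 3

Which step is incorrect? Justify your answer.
Step 3: By transitivity of !=: a != c

Step 3 incorrectly applies transitivity to the '!=' relation. Transitivity states: if a R b and b R c, then a R c. However, '!=' is not transitive. Counterexample: 3 != 5 and 5 != 3, but 3 = 3 (both equal 3). Transitivity holds for relations like <, <=, =, but not for !=.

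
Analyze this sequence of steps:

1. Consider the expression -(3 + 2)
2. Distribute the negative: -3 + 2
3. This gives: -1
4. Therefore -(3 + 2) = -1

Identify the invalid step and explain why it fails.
Step 2: Distribute the negative: -3 + 2

Step 2 incorrectly distributes the negative sign. The correct distribution is -(3 + 2) = -3 - 2 = -5. The negative must be applied to both terms, not just the first. The error treats -(3 + 2) as -3 + 2, which equals -1 instead of -5.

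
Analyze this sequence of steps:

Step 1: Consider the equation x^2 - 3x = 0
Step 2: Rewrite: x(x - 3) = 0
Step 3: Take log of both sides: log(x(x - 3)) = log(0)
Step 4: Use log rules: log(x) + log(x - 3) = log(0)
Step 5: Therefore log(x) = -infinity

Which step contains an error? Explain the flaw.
Step 3: Take log of both sides: log(x(x - 3)) = log(0)

Step 3 takes the logarithm of both sides, resulting in log(0) on the right side. The logarithm is only defined for positive numbers; log(0) is undefined (approaches negative infinity). This operation is invalid.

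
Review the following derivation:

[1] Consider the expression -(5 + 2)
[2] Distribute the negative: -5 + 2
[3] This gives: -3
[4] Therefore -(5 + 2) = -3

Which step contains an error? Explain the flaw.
Step 2: Distribute the negative: -5 + 2

Step 2 incorrectly distributes the negative sign. The correct distribution is -(5 + 2) = -5 - 2 = -7. The negative must be applied to both terms, not just the first. The error treats -(5 + 2) as -5 + 2, which equals -3 instead of -7.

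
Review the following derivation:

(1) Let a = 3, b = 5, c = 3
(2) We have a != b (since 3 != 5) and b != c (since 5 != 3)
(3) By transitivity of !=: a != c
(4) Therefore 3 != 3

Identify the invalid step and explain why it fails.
Step 3: By transitivity of !=: a != c

Step 3 incorrectly applies transitivity to the '!=' relation. Transitivity states: if a R b and b R c, then a R c. However, '!=' is not transitive. Counterexample: 3 != 5 and 5 != 3, but 3 = 3 (both equal 3). Transitivity holds for relations like <, <=, =, but not for !=.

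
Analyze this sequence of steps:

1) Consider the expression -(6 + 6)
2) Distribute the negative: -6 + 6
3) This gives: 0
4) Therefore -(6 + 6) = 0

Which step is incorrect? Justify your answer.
Step 2: Distribute the negative: -6 + 6

Step 2 incorrectly distributes the negative sign. The correct distribution is -(6 + 6) = -6 - 6 = -12. The negative must be applied to both terms, not just the first. The error treats -(6 + 6) as -6 + 6, which equals 0 instead of -12.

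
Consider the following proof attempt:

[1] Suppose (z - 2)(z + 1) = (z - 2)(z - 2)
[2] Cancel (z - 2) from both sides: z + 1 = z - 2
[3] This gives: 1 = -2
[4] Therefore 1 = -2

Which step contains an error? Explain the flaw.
Step 2: Cancel (z - 2) from both sides: z + 1 = z - 2

Step 2 cancels (z - 2) from both sides. This is only valid if (z - 2) ≠ 0, i.e., z ≠ 2. When z = 2, both sides equal zero regardless of the other factors. The correct approach requires considering z = 2 as a separate case.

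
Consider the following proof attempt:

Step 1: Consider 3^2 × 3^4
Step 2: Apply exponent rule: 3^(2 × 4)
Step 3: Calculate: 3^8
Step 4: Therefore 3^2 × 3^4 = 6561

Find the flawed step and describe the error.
Step 2: Apply exponent rule: 3^(2 × 4)

Step 2 incorrectly states that a^b × a^c = a^(b×c). The correct rule is a^b × a^c = a^(b+c). The actual value is 3^2 × 3^4 = 3^6 = 729, not 3^8 = 6561.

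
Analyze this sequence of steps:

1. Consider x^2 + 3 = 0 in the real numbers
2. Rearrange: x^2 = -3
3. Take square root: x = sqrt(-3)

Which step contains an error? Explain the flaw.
Step 3: Take square root: x = sqrt(-3)

Step 3 takes the square root of -3, which is negative. In the real number system, the square root of a negative number is undefined. The equation x^2 + 3 = 0 has no real solutions. Square roots of negative numbers only exist in the complex numbers.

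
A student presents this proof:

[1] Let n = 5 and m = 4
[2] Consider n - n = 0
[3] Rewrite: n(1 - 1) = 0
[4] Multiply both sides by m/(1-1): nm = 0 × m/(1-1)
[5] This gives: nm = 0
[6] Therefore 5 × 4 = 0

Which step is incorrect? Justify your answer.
Step 4: Multiply both sides by m/(1-1): nm = 0 × m/(1-1)

Step 4 multiplies both sides by m/(1-1). However, 1-1 = 0, so this is multiplication by m/0, which is undefined. We cannot multiply by an undefined expression.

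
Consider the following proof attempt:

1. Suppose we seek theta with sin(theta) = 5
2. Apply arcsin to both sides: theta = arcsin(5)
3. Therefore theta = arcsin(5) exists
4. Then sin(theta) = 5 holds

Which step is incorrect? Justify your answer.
Step 2: Apply arcsin to both sides: theta = arcsin(5)

Step 2 applies arcsin to 5. However, arcsin(x) is only defined for x in [-1, 1] because sin(theta) can only produce values in that range. Since |5| > 1, arcsin(5) is undefined. There is no angle whose sine equals 5.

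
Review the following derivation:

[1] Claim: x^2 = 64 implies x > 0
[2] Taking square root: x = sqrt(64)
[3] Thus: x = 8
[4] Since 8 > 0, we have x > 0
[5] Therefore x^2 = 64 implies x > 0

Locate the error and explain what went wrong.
Step 2: Taking square root: x = sqrt(64)

Step 2 takes the square root and assumes the positive root only. The equation x^2 = 64 actually has two solutions: x = 8 and x = -8. The proof silently assumes x > 0 without justification, then uses this assumption to conclude x > 0, which is circular. The counterexample x = -8 shows the claim is false.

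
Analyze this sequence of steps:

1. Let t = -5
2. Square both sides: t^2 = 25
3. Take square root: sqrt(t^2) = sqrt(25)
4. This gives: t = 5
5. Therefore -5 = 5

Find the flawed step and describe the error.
Step 4: This gives: t = 5

Step 4 incorrectly states that sqrt(t^2) = t. The correct identity is sqrt(t^2) = |t|. Since t = -5 < 0, we have sqrt(t^2) = |-5| = 5, not t = -5.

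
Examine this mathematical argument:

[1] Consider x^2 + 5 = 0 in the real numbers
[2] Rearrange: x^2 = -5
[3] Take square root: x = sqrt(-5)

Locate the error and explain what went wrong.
Step 3: Take square root: x = sqrt(-5)

Step 3 takes the square root of -5, which is negative. In the real number system, the square root of a negative number is undefined. The equation x^2 + 5 = 0 has no real solutions. Square roots of negative numbers only exist in the complex numbers.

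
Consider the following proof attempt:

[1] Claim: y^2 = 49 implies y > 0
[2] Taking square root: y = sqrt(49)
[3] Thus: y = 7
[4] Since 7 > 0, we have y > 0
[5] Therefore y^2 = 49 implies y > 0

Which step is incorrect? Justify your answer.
Step 2: Taking square root: y = sqrt(49)

Step 2 takes the square root and assumes the positive root only. The equation y^2 = 49 actually has two solutions: y = 7 and y = -7. The proof silently assumes y > 0 without justification, then uses this assumption to conclude y > 0, which is circular. The counterexample y = -7 shows the claim is false.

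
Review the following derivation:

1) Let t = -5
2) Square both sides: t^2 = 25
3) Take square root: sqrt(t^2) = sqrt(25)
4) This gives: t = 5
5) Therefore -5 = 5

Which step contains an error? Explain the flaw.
Step 4: This gives: t = 5

Step 4 incorrectly states that sqrt(t^2) = t. The correct identity is sqrt(t^2) = |t|. Since t = -5 < 0, we have sqrt(t^2) = |-5| = 5, not t = -5.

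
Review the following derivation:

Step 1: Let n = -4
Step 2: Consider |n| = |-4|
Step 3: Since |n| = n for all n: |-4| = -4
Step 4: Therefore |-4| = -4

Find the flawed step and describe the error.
Step 3: Since |n| = n for all n: |-4| = -4

Step 3 incorrectly states that |n| = n for all n. The correct definition is |n| = n when n >= 0, and |n| = -n when n < 0. Since -4 < 0, we have |-4| = -(-4) = 4, not -4.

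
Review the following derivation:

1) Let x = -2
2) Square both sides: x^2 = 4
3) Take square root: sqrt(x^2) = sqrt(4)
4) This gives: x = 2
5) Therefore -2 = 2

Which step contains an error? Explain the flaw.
Step 4: This gives: x = 2

Step 4 incorrectly states that sqrt(x^2) = x. The correct identity is sqrt(x^2) = |x|. Since x = -2 < 0, we have sqrt(x^2) = |-2| = 2, not x = -2.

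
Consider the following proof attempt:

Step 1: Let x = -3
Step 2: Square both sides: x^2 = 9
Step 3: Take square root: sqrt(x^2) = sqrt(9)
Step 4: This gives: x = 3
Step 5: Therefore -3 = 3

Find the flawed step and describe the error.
Step 4: This gives: x = 3

Step 4 incorrectly states that sqrt(x^2) = x. The correct identity is sqrt(x^2) = |x|. Since x = -3 < 0, we have sqrt(x^2) = |-3| = 3, not x = -3.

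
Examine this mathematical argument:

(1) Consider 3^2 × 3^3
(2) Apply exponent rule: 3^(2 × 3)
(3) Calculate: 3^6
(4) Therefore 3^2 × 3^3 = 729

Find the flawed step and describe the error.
Step 2: Apply exponent rule: 3^(2 × 3)

Step 2 incorrectly states that a^b × a^c = a^(b×c). The correct rule is a^b × a^c = a^(b+c). The actual value is 3^2 × 3^3 = 3^5 = 243, not 3^6 = 729.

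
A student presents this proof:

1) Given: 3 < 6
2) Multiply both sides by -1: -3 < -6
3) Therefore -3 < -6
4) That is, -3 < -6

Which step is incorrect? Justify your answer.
Step 2: Multiply both sides by -1: -3 < -6

Step 2 multiplies both sides by -1 but fails to reverse the inequality sign. When multiplying (or dividing) an inequality by a negative number, the direction must be reversed. Since 3 < 6, we should get -3 > -6, i.e., -3 > -6.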